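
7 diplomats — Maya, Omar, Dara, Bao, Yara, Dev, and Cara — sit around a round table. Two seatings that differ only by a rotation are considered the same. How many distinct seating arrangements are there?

Seat Maya anywhere (absorbing the rotational symmetry), then permute the other 6: (6)! = 720.

720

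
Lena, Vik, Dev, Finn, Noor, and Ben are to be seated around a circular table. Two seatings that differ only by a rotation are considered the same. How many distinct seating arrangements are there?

Around a circle, 6 distinct people have 6!/6 = (5)! = 120 rotationally distinct seatings.

120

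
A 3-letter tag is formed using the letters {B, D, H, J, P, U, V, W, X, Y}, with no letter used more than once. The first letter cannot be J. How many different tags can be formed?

648

The first letter has 10−1 = 9 choices (anything except J).
The remaining 2 letters are filled from the other 9 symbols without repetition: 9 × 8 = 72.
Total: 9 × 72 = 648.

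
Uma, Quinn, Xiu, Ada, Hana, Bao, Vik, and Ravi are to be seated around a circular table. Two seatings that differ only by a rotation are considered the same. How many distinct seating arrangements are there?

Around a circle, 8 distinct people have 8!/8 = (7)! = 5040 rotationally distinct seatings.

5040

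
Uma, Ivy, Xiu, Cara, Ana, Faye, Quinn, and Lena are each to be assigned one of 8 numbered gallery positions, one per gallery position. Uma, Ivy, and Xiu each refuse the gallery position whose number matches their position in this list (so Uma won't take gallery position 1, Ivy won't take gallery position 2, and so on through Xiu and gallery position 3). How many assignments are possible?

Let Aᵢ (for i ∈ {1, 2, 3}) be the placements that put person i in their forbidden gallery position. Any j of these fix j positions, leaving (8−j)! ways to fill the rest, and there are C(3,j) ways to pick which j.
By inclusion–exclusion, the number of valid placements is Σ_{j=0}^{3} (−1)^j C(3,j)·(8−j)!.
Computing: 40320 − 15120 + 2160 − 120 = 27240.

27240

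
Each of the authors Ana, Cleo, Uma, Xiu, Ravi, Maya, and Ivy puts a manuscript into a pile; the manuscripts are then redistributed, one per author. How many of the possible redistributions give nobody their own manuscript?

1854

Count assignments avoiding every fixed point. For any j of the 7 authors fixed to their own manuscript, the other 7−j can be arranged in (7−j)! ways.
By inclusion–exclusion this is Σ_{j=0}^{7} (−1)^j C(7,j)·(7−j)!.
Computing: 5040 − 5040 + 2520 − 840 + 210 − 42 + 7 − 1 = 1854.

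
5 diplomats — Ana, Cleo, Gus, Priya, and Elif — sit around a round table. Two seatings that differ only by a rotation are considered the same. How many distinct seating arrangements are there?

Around a circle, 5 distinct people have 5!/5 = (4)! = 24 rotationally distinct seatings.

24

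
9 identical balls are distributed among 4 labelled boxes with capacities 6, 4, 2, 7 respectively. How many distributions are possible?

Ignoring the caps, the number of non-negative solutions to x_1+…+x_4 = 9 is C(12,3) = 220.
Subtract solutions that violate a single cap (substitute x_i' = x_i − (cap_i+1)): x_1 ≥ 7 gives C(5,3) = 10; x_2 ≥ 5 gives C(7,3) = 35; x_3 ≥ 3 gives C(9,3) = 84; x_4 ≥ 8 gives C(4,3) = 4. Together 133.
Add back pairs where two caps are both exceeded: 0 + 0 + 0 + 4 + 0 + 0 = 4.
By inclusion–exclusion the count is 220 − 133 + 4 = 91.

91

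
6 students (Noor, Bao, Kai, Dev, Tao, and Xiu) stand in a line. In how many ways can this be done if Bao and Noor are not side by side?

Of the 6! = 720 arrangements, those with Bao and Noor adjacent number 2 × 5! = 240 (treat the pair as a block with 2 internal orders).
Complementary counting: 720 − 240 = 480.

480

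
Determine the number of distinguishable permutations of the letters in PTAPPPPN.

336

The 8 letters of PTAPPPPN have repeats: P appearing 5 times.
So there are 8! / (5!) = 336 distinguishable arrangements.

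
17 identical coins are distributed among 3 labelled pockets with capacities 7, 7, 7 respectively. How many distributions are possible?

Ignoring the caps, the number of non-negative solutions to x_1+…+x_3 = 17 is C(19,2) = 171.
Subtract solutions that violate a single cap (substitute x_i' = x_i − (cap_i+1)): x_1 ≥ 8 gives C(11,2) = 55; x_2 ≥ 8 gives C(11,2) = 55; x_3 ≥ 8 gives C(11,2) = 55. Together 165.
Add back pairs where two caps are both exceeded: 3 + 3 + 3 = 9.
By inclusion–exclusion the count is 171 − 165 + 9 = 15.

15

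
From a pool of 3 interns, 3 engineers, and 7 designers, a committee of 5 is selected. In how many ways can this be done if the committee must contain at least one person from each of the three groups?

798

Unrestricted: C(13,5) = 1287 ways to pick any 5 of the 13.
Subtract selections that omit an entire group: no interns → C(10,5) = 252; no engineers → C(10,5) = 252; no designers → C(6,5) = 6.
Add back selections omitting two groups (i.e. drawn from a single group): C(3,5) + C(3,5) + C(7,5) = 21.
By inclusion–exclusion: 1287 − 510 + 21 = 798.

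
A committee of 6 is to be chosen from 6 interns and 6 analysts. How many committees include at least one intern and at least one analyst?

With no constraint there are C(12,6) = 924 possible selections.
Selections missing a whole group: no interns → C(6,6) = 1; no analysts → C(6,6) = 1.
Both groups omitted at once is impossible, so 924 − 2 = 922.

922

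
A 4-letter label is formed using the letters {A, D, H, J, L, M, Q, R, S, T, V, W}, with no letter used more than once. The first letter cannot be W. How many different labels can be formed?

10890

The first letter has 12−1 = 11 choices (anything except W).
The remaining 3 letters are filled from the other 11 symbols without repetition: 11 × 10 × 9 = 990.
Total: 11 × 990 = 10890.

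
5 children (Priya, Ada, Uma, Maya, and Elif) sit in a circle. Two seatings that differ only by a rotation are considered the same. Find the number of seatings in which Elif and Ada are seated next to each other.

12

Treat {Elif, Ada} as one unit (2 internal orders) and seat the resulting 4 units around the table: (3)! circular arrangements.
So 2 × (3)! = 2 × 6 = 12.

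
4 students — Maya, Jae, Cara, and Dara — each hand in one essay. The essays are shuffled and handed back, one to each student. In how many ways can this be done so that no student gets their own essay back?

9

Count assignments avoiding every fixed point. For any j of the 4 students fixed to their own essay, the other 4−j can be arranged in (4−j)! ways.
By inclusion–exclusion this is Σ_{j=0}^{4} (−1)^j C(4,j)·(4−j)!.
Computing: 24 − 24 + 12 − 4 + 1 = 9.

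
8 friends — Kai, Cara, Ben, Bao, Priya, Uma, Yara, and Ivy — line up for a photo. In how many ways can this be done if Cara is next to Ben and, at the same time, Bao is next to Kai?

2880

Treat {Cara,Ben} as one block (2 orders) and {Bao,Kai} as another (2 orders).
That leaves 6 units to arrange: 2 × 2 × 6! = 4 × 720 = 2880.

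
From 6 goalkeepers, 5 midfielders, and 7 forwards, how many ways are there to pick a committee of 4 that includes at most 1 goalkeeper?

Split by how many goalkeepers are chosen (0 through 1).
Sum: C(6,0)·C(12,4) + C(6,1)·C(12,3) = 495 + 1320 = 1815.

1815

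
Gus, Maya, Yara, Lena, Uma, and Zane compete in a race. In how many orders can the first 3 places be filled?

This is an ordered selection of 3 from 6: P(6,3).
That gives 6 × 5 × 4 = 120.

120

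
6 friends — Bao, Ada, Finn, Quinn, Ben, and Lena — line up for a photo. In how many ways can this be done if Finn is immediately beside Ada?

Glue Finn and Ada into one block (2 internal orders), leaving 5 units to arrange in a row.
That gives 2 × 5! = 2 × 120 = 240.

240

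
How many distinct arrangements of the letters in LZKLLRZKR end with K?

With the last slot taken by K, it remains to arrange the other 8 letters (LZLLRZKR).
Those 8 letters have L appearing 3 times, R appearing twice, and Z appearing twice, giving (8)!/(3!·2!·2!) = 1680.

1680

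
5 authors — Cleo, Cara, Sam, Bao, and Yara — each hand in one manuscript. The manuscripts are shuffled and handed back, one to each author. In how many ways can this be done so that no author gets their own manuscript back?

44

Count assignments avoiding every fixed point. For any j of the 5 authors fixed to their own manuscript, the other 5−j can be arranged in (5−j)! ways.
By inclusion–exclusion this is Σ_{j=0}^{5} (−1)^j C(5,j)·(5−j)!.
Computing: 120 − 120 + 60 − 20 + 5 − 1 = 44.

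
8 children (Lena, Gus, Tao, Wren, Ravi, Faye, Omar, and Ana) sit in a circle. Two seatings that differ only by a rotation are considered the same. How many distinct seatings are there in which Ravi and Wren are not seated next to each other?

Without the restriction there are (7)! = 5040 seatings.
Seatings with Ravi beside Wren: treat them as a block with 2 internal orders, giving 2 × (6)! = 1440.
Subtracting, 5040 − 1440 = 3600.

3600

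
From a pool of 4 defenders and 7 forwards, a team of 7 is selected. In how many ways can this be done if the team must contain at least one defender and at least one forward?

329

Total 7-person selections from all 11: C(11,7) = 330.
Subtract selections that omit an entire group: no defenders → C(7,7) = 1; no forwards → C(4,7) = 0.
Both groups omitted at once is impossible, so 330 − 1 = 329.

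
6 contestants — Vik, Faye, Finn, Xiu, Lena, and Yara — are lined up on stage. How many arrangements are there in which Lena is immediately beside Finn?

Treat {Lena, Finn} as a single unit. There are 5 units to order, and the pair itself can be ordered 2 ways.
So the count is 2·(5)! = 240.

240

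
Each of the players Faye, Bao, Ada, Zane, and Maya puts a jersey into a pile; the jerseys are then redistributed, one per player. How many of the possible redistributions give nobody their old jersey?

44

Let Aᵢ be the assignments in which player i gets their old jersey. We want the size of the complement of A₁∪…∪A_5.
By inclusion–exclusion this is Σ_{j=0}^{5} (−1)^j C(5,j)·(5−j)!.
Computing: 120 − 120 + 60 − 20 + 5 − 1 = 44.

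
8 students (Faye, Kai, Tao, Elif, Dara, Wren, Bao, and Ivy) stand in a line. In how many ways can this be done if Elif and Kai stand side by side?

Glue Elif and Kai into one block (2 internal orders), leaving 7 units to arrange in a row.
That gives 2 × 7! = 2 × 5040 = 10080.

10080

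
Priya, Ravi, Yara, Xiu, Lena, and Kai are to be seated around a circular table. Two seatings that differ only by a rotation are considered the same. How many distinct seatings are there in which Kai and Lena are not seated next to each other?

72

Without the restriction there are (5)! = 120 seatings.
Those with Kai next to Lena: fuse the pair into one unit and seat 5 units around a circle — 2·(4)! = 48.
Subtracting, 120 − 48 = 72.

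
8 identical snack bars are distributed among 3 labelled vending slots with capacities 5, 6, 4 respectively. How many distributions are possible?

26

By stars and bars, unrestricted non-negative solutions to x_1+…+x_3 = 8 number C(8+2,2) = 45.
Subtract solutions that violate a single cap (substitute x_i' = x_i − (cap_i+1)): x_1 ≥ 6 gives C(4,2) = 6; x_2 ≥ 7 gives C(3,2) = 3; x_3 ≥ 5 gives C(5,2) = 10. Together 19.
No two caps can be exceeded simultaneously, so the pair terms are all 0.
By inclusion–exclusion the count is 45 − 19 + 0 = 26.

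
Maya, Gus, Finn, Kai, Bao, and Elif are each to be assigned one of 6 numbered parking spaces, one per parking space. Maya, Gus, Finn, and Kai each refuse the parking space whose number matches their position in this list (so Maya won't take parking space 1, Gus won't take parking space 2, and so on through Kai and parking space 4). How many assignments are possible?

362

Let Aᵢ (for 1 ≤ i ≤ 4) be the placements that put person i in their forbidden parking space. Any j of these fix j positions, leaving (6−j)! ways to fill the rest, and there are C(4,j) ways to pick which j.
By inclusion–exclusion, the number of valid placements is Σ_{j=0}^{4} (−1)^j C(4,j)·(6−j)!.
Computing: 720 − 480 + 144 − 24 + 2 = 362.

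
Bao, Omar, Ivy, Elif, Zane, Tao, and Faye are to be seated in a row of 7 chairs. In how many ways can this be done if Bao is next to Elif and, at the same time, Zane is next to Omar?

Treat {Bao,Elif} as one block (2 orders) and {Zane,Omar} as another (2 orders).
That leaves 5 units to arrange: 2 × 2 × 5! = 4 × 120 = 480.

480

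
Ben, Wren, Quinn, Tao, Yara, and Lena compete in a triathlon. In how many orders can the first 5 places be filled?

There are 6 choices for 1st place, 5 for 2nd, and so on down to 2 for position 5.
That gives 6 × 5 × 4 × 3 × 2 = 720.

720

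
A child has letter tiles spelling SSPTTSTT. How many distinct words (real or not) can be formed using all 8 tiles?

The 8 letters of SSPTTSTT have repeats: S appearing 3 times and T appearing 4 times.
The number of distinct arrangements is 8!/(4!·3!) = 40320/144 = 280.

280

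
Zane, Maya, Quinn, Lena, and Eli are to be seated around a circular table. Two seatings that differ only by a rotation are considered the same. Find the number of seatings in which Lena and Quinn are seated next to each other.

12

Glue Lena and Quinn into a block (2 internal orders). Seating 4 units around a circle gives (3)! arrangements.
So 2 × (3)! = 2 × 6 = 12.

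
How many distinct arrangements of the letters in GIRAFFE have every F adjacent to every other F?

720

Treat the 2 copies of F as a single block. The multiset to arrange is then {FF, A, E, G, I, R}, 6 items in all.
All 6 items are distinct, so there are (6)! = 720 arrangements.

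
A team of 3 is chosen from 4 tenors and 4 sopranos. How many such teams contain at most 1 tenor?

28

Split by how many tenors are chosen (0 through 1).
Sum: C(4,0)·C(4,3) + C(4,1)·C(4,2) = 4 + 24 = 28.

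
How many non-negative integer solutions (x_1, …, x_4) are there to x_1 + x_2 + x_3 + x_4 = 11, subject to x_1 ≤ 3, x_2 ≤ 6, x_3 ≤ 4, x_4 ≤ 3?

47

Without the upper bounds there are C(14,3) = 364 ways to split 11 among 4 variables.
Subtract solutions that violate a single cap (substitute x_i' = x_i − (cap_i+1)): x_1 ≥ 4 gives C(10,3) = 120; x_2 ≥ 7 gives C(7,3) = 35; x_3 ≥ 5 gives C(9,3) = 84; x_4 ≥ 4 gives C(10,3) = 120. Together 359.
Add back pairs where two caps are both exceeded: 1 + 10 + 20 + 0 + 1 + 10 = 42.
By inclusion–exclusion the count is 364 − 359 + 42 = 47.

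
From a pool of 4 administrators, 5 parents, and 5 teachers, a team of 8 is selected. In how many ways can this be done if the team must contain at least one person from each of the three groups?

Unrestricted: C(14,8) = 3003 ways to pick any 8 of the 14.
Subtract selections that omit an entire group: no administrators → C(10,8) = 45; no parents → C(9,8) = 9; no teachers → C(9,8) = 9.
Add back selections omitting two groups (i.e. drawn from a single group): C(4,8) + C(5,8) + C(5,8) = 0.
By inclusion–exclusion: 3003 − 63 + 0 = 2940.

2940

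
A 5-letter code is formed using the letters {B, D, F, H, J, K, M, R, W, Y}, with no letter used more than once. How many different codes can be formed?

30240

Choose and order 5 of the 10 symbols: the first letter has 10 options, the next 9, and so on down to 6.
10 × 9 × 8 × 7 × 6 = 30240.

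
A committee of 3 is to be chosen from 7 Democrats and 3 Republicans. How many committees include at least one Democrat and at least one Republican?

84

Total 3-person selections from all 10: C(10,3) = 120.
Selections missing a whole group: no Democrats → C(3,3) = 1; no Republicans → C(7,3) = 35.
Both groups omitted at once is impossible, so 120 − 36 = 84.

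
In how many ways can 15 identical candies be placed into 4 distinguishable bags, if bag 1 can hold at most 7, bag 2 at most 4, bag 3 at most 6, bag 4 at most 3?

Ignoring the caps, the number of non-negative solutions to x_1+…+x_4 = 15 is C(18,3) = 816.
Subtract solutions that violate a single cap (substitute x_i' = x_i − (cap_i+1)): x_1 ≥ 8 gives C(10,3) = 120; x_2 ≥ 5 gives C(13,3) = 286; x_3 ≥ 7 gives C(11,3) = 165; x_4 ≥ 4 gives C(14,3) = 364. Together 935.
Add back pairs where two caps are both exceeded: 10 + 1 + 20 + 20 + 84 + 35 = 170.
By inclusion–exclusion the count is 816 − 935 + 170 = 51.

51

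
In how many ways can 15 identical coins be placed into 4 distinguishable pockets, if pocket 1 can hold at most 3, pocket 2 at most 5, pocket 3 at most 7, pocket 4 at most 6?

73

Ignoring the caps, the number of non-negative solutions to x_1+…+x_4 = 15 is C(18,3) = 816.
Subtract solutions that violate a single cap (substitute x_i' = x_i − (cap_i+1)): x_1 ≥ 4 gives C(14,3) = 364; x_2 ≥ 6 gives C(12,3) = 220; x_3 ≥ 8 gives C(10,3) = 120; x_4 ≥ 7 gives C(11,3) = 165. Together 869.
Add back pairs where two caps are both exceeded: 56 + 20 + 35 + 4 + 10 + 1 = 126.
By inclusion–exclusion the count is 816 − 869 + 126 = 73.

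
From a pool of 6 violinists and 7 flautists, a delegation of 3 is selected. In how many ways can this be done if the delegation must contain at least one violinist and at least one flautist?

231

Unrestricted: C(13,3) = 286 ways to pick any 3 of the 13.
Subtract selections that omit an entire group: no violinists → C(7,3) = 35; no flautists → C(6,3) = 20.
Both groups omitted at once is impossible, so 286 − 55 = 231.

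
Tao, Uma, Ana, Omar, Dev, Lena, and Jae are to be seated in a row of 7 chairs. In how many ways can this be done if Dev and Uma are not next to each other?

There are 7! = 5040 arrangements in all. If Dev and Uma are adjacent, merging them into one block gives 2·(6)! = 1440 arrangements.
Complementary counting: 5040 − 1440 = 3600.

3600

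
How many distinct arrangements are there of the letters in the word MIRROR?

120

Letter multiplicities in MIRROR: I×1, M×1, O×1, R×3.
The number of distinct arrangements is 6!/(3!) = 720/6 = 120.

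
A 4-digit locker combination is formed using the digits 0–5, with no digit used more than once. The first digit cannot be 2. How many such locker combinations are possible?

300

The first digit has 6−1 = 5 choices (anything except 2).
The remaining 3 digits are filled from the other 5 symbols without repetition: 5 × 4 × 3 = 60.
Total: 5 × 60 = 300.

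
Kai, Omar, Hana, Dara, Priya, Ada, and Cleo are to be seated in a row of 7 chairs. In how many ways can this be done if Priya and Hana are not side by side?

3600

Of the 7! = 5040 arrangements, those with Priya and Hana adjacent number 2 × 6! = 1440 (treat the pair as a block with 2 internal orders).
Complementary counting: 5040 − 1440 = 3600.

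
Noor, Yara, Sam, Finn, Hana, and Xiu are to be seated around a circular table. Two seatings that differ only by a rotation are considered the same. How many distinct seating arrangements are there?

Around a circle, 6 distinct people have 6!/6 = (5)! = 120 rotationally distinct seatings.

120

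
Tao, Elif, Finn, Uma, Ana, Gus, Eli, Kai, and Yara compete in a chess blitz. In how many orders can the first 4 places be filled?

This is an ordered selection of 4 from 9: P(9,4).
That gives 9 × 8 × 7 × 6 = 3024.

3024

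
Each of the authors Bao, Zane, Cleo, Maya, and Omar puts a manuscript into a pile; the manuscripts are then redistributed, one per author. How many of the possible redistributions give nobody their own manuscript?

44

Let Aᵢ be the assignments in which author i gets their own manuscript. We want the size of the complement of A₁∪…∪A_5.
By inclusion–exclusion this is Σ_{j=0}^{5} (−1)^j C(5,j)·(5−j)!.
Computing: 120 − 120 + 60 − 20 + 5 − 1 = 44.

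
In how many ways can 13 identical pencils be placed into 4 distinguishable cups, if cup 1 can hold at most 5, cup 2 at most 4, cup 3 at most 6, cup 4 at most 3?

Ignoring the caps, the number of non-negative solutions to x_1+…+x_4 = 13 is C(16,3) = 560.
Subtract solutions that violate a single cap (substitute x_i' = x_i − (cap_i+1)): x_1 ≥ 6 gives C(10,3) = 120; x_2 ≥ 5 gives C(11,3) = 165; x_3 ≥ 7 gives C(9,3) = 84; x_4 ≥ 4 gives C(12,3) = 220. Together 589.
Add back pairs where two caps are both exceeded: 10 + 1 + 20 + 4 + 35 + 10 = 80.
By inclusion–exclusion the count is 560 − 589 + 80 = 51.

51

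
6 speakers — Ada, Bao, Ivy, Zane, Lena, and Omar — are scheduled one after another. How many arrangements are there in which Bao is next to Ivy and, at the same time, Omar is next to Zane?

Treat {Bao,Ivy} as one block (2 orders) and {Omar,Zane} as another (2 orders).
That leaves 4 units to arrange: 2 × 2 × 4! = 4 × 24 = 96.

96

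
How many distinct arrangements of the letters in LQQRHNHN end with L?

Fix L in the last position and arrange the remaining 7 letters.
Those 7 letters have H appearing twice, N appearing twice, and Q appearing twice, giving (7)!/(2!·2!·2!) = 630.

630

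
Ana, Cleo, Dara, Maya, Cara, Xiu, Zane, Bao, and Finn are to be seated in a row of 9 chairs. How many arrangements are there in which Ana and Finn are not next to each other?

282240

Of the 9! = 362880 arrangements, those with Ana and Finn adjacent number 2 × 8! = 80640 (treat the pair as a block with 2 internal orders).
Complementary counting: 362880 − 80640 = 282240.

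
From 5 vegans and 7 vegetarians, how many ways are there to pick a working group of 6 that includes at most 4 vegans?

Split by how many vegans are chosen (0 through 4).
Sum: C(5,0)·C(7,6) + C(5,1)·C(7,5) + C(5,2)·C(7,4) + C(5,3)·C(7,3) + C(5,4)·C(7,2) = 7 + 105 + 350 + 350 + 105 = 917.

917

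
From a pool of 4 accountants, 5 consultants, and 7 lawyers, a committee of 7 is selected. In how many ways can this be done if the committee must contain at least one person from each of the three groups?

10283

With no constraint there are C(16,7) = 11440 possible selections.
Selections missing a whole group: no accountants → C(12,7) = 792; no consultants → C(11,7) = 330; no lawyers → C(9,7) = 36.
Add back selections omitting two groups (i.e. drawn from a single group): C(4,7) + C(5,7) + C(7,7) = 1.
By inclusion–exclusion: 11440 − 1158 + 1 = 10283.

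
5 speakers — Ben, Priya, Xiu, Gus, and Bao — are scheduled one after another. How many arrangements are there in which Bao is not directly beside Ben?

72

There are 5! = 120 arrangements in all. If Bao and Ben are adjacent, merging them into one block gives 2·(4)! = 48 arrangements.
Complementary counting: 120 − 48 = 72.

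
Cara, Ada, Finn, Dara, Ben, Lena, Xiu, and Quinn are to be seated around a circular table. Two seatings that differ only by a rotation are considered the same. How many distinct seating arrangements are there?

Seat Cara anywhere (absorbing the rotational symmetry), then permute the other 7: (7)! = 5040.

5040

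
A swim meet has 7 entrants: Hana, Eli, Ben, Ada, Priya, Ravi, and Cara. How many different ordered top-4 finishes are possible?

This is an ordered selection of 4 from 7: P(7,4).
That gives 7 × 6 × 5 × 4 = 840.

840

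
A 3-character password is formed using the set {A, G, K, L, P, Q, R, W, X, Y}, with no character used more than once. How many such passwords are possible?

With no repetition, fill the 3 characters in order: 10 choices, then 9, down to 8.
10 × 9 × 8 = 720.

720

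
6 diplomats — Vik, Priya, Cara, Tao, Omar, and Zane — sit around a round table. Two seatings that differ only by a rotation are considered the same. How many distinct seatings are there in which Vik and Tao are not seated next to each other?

72

All circular seatings of 6 people number (5)! = 120.
Seatings with Vik beside Tao: treat them as a block with 2 internal orders, giving 2 × (4)! = 48.
Subtracting, 120 − 48 = 72.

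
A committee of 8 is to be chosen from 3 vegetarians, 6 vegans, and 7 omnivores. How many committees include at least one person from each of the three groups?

With no constraint there are C(16,8) = 12870 possible selections.
Selections missing a whole group: no vegetarians → C(13,8) = 1287; no vegans → C(10,8) = 45; no omnivores → C(9,8) = 9.
Add back selections omitting two groups (i.e. drawn from a single group): C(3,8) + C(6,8) + C(7,8) = 0.
By inclusion–exclusion: 12870 − 1341 + 0 = 11529.

11529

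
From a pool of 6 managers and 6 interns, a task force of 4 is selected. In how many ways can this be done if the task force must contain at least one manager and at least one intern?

Total 4-person selections from all 12: C(12,4) = 495.
Selections missing a whole group: no managers → C(6,4) = 15; no interns → C(6,4) = 15.
Both groups omitted at once is impossible, so 495 − 30 = 465.

465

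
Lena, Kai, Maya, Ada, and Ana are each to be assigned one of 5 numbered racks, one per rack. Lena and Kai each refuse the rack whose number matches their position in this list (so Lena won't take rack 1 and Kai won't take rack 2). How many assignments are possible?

Let Aᵢ (for i ∈ {1, 2}) be the placements that put person i in their forbidden rack. Any j of these fix j positions, leaving (5−j)! ways to fill the rest, and there are C(2,j) ways to pick which j.
By inclusion–exclusion, the number of valid placements is Σ_{j=0}^{2} (−1)^j C(2,j)·(5−j)!.
Computing: 120 − 48 + 6 = 78.

78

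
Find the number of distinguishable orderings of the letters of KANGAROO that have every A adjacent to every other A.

Treat the 2 copies of A as a single block. The multiset to arrange is then {AA, G, K, N, O, O, R}, 7 items in all.
That gives (7)!/(2!) = 2520 arrangements.

2520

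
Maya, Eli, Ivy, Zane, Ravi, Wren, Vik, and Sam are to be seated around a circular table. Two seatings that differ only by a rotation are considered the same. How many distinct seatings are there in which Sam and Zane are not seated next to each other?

3600

All circular seatings of 8 people number (7)! = 5040.
Those with Sam next to Zane: fuse the pair into one unit and seat 7 units around a circle — 2·(6)! = 1440.
Subtracting, 5040 − 1440 = 3600.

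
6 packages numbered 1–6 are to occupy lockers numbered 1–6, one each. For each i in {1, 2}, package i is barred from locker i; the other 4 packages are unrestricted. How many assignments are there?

Let Aᵢ (for i ∈ {1, 2}) be the placements that put package i in its forbidden locker. Any j of these fix j positions, leaving (6−j)! ways to fill the rest, and there are C(2,j) ways to pick which j.
By inclusion–exclusion, the number of valid placements is Σ_{j=0}^{2} (−1)^j C(2,j)·(6−j)!.
Computing: 720 − 240 + 24 = 504.

504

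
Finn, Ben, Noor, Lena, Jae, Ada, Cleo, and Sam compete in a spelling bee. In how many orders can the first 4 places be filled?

There are 8 choices for 1st place, 7 for 2nd, and so on down to 5 for position 4.
That gives 8 × 7 × 6 × 5 = 1680.

1680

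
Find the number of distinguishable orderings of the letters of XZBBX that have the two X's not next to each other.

There are 5!/(2!·2!) = 30 arrangements of XZBBX in total.
If the two X's are adjacent, glue them into one block, leaving 4 items to arrange: (4)!/(2!) = 12 ways.
Hence 30 − 12 = 18.

18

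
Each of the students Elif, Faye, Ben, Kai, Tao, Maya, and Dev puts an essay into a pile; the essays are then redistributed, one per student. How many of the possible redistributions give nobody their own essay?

Count assignments avoiding every fixed point. For any j of the 7 students fixed to their own essay, the other 7−j can be arranged in (7−j)! ways.
By inclusion–exclusion this is Σ_{j=0}^{7} (−1)^j C(7,j)·(7−j)!.
Computing: 5040 − 5040 + 2520 − 840 + 210 − 42 + 7 − 1 = 1854.

1854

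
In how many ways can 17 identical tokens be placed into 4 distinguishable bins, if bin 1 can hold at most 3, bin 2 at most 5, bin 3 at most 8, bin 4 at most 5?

Ignoring the caps, the number of non-negative solutions to x_1+…+x_4 = 17 is C(20,3) = 1140.
Subtract solutions that violate a single cap (substitute x_i' = x_i − (cap_i+1)): x_1 ≥ 4 gives C(16,3) = 560; x_2 ≥ 6 gives C(14,3) = 364; x_3 ≥ 9 gives C(11,3) = 165; x_4 ≥ 6 gives C(14,3) = 364. Together 1453.
Add back pairs where two caps are both exceeded: 120 + 35 + 120 + 10 + 56 + 10 = 351.
Subtract triples: 0 + 4 + 0 + 0 = 4.
By inclusion–exclusion the count is 1140 − 1453 + 351 − 4 = 34.

34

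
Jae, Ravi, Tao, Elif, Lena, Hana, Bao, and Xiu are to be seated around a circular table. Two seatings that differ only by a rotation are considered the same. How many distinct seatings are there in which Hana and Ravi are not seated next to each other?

3600

Without the restriction there are (7)! = 5040 seatings.
Seatings with Hana beside Ravi: treat them as a block with 2 internal orders, giving 2 × (6)! = 1440.
Subtracting, 5040 − 1440 = 3600.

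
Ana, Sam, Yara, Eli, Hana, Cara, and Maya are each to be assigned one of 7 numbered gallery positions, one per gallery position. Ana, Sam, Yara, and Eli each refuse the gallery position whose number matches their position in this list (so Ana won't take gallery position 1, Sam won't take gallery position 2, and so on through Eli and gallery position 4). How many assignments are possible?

Let Aᵢ (for 1 ≤ i ≤ 4) be the placements that put person i in their forbidden gallery position. Any j of these fix j positions, leaving (7−j)! ways to fill the rest, and there are C(4,j) ways to pick which j.
By inclusion–exclusion, the number of valid placements is Σ_{j=0}^{4} (−1)^j C(4,j)·(7−j)!.
Computing: 5040 − 2880 + 720 − 96 + 6 = 2790.

2790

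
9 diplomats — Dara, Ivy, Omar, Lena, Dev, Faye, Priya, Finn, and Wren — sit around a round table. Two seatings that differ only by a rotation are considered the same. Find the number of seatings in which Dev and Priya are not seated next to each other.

30240

All circular seatings of 9 people number (8)! = 40320.
Seatings with Dev beside Priya: treat them as a block with 2 internal orders, giving 2 × (7)! = 10080.
Subtracting, 40320 − 10080 = 30240.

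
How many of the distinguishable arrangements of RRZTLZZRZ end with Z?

With the last slot taken by Z, it remains to arrange the other 8 letters (RRTLZZRZ).
Those 8 letters have R appearing 3 times and Z appearing 3 times, giving (8)!/(3!·3!) = 1120.

1120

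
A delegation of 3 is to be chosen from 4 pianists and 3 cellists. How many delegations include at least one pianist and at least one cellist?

30

Unrestricted: C(7,3) = 35 ways to pick any 3 of the 7.
Subtract selections that omit an entire group: no pianists → C(3,3) = 1; no cellists → C(4,3) = 4.
Both groups omitted at once is impossible, so 35 − 5 = 30.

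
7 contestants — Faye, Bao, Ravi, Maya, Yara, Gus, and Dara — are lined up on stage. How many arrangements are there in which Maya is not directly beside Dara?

3600

Of the 7! = 5040 arrangements, those with Maya and Dara adjacent number 2 × 6! = 1440 (treat the pair as a block with 2 internal orders).
Complementary counting: 5040 − 1440 = 3600.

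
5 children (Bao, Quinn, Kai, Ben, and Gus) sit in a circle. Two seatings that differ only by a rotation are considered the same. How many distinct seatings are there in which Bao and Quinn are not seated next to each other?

12

All circular seatings of 5 people number (4)! = 24.
Those with Bao next to Quinn: fuse the pair into one unit and seat 4 units around a circle — 2·(3)! = 12.
Subtracting, 24 − 12 = 12.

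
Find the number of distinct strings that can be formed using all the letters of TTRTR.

10

Letter multiplicities in TTRTR: R×2, T×3.
Dividing 5! = 120 by 3!·2! = 12 for the repeated letters gives 10.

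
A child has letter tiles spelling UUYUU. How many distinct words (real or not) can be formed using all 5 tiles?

Letter multiplicities in UUYUU: U×4, Y×1.
The number of distinct arrangements is 5!/(4!) = 120/24 = 5.

5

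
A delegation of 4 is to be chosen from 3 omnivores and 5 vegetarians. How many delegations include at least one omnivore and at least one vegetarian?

With no constraint there are C(8,4) = 70 possible selections.
Selections missing a whole group: no omnivores → C(5,4) = 5; no vegetarians → C(3,4) = 0.
Both groups omitted at once is impossible, so 70 − 5 = 65.

65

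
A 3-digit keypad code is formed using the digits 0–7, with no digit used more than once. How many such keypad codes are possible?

336

With no repetition, fill the 3 digits in order: 8 choices, then 7, down to 6.
8 × 7 × 6 = 336.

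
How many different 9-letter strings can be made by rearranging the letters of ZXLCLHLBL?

Letter multiplicities in ZXLCLHLBL: B×1, C×1, H×1, L×4, X×1, Z×1.
So there are 9! / (4!) = 15120 distinguishable arrangements.

15120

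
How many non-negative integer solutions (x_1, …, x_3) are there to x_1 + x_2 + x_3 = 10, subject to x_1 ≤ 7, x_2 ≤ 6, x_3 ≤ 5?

35

Ignoring the caps, the number of non-negative solutions to x_1+…+x_3 = 10 is C(12,2) = 66.
Subtract solutions that violate a single cap (substitute x_i' = x_i − (cap_i+1)): x_1 ≥ 8 gives C(4,2) = 6; x_2 ≥ 7 gives C(5,2) = 10; x_3 ≥ 6 gives C(6,2) = 15. Together 31.
No two caps can be exceeded simultaneously, so the pair terms are all 0.
By inclusion–exclusion the count is 66 − 31 + 0 = 35.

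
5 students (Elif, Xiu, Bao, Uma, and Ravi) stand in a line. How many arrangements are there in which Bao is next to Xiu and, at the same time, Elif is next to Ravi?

24

Treat {Bao,Xiu} as one block (2 orders) and {Elif,Ravi} as another (2 orders).
That leaves 3 units to arrange: 2 × 2 × 3! = 4 × 6 = 24.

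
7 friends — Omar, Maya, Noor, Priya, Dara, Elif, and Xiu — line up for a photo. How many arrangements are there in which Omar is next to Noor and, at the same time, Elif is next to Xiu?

480

Treat {Omar,Noor} as one block (2 orders) and {Elif,Xiu} as another (2 orders).
That leaves 5 units to arrange: 2 × 2 × 5! = 4 × 120 = 480.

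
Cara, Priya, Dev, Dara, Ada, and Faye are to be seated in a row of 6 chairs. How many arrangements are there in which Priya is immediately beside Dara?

Treat {Priya, Dara} as a single unit. There are 5 units to order, and the pair itself can be ordered 2 ways.
So the count is 2·(5)! = 240.

240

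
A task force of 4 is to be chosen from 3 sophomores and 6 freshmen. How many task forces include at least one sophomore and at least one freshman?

With no constraint there are C(9,4) = 126 possible selections.
Subtract selections that omit an entire group: no sophomores → C(6,4) = 15; no freshmen → C(3,4) = 0.
Both groups omitted at once is impossible, so 126 − 15 = 111.

111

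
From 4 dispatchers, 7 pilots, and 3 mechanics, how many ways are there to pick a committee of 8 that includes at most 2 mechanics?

Split by how many mechanics are chosen (0 through 2).
Sum: C(3,0)·C(11,8) + C(3,1)·C(11,7) + C(3,2)·C(11,6) = 165 + 990 + 1386 = 2541.

2541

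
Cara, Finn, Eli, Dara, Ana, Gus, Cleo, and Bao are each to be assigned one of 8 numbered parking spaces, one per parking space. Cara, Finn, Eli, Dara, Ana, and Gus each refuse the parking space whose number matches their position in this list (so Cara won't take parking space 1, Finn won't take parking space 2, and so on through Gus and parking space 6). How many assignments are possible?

Let Aᵢ (for 1 ≤ i ≤ 6) be the placements that put person i in their forbidden parking space. Any j of these fix j positions, leaving (8−j)! ways to fill the rest, and there are C(6,j) ways to pick which j.
By inclusion–exclusion, the number of valid placements is Σ_{j=0}^{6} (−1)^j C(6,j)·(8−j)!.
Computing: 40320 − 30240 + 10800 − 2400 + 360 − 36 + 2 = 18806.

18806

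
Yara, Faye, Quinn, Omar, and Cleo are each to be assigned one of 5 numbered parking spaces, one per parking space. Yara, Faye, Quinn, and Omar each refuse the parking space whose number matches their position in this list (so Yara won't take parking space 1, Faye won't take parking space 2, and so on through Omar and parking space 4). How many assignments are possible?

53

Let Aᵢ (for 1 ≤ i ≤ 4) be the placements that put person i in their forbidden parking space. Any j of these fix j positions, leaving (5−j)! ways to fill the rest, and there are C(4,j) ways to pick which j.
By inclusion–exclusion, the number of valid placements is Σ_{j=0}^{4} (−1)^j C(4,j)·(5−j)!.
Computing: 120 − 96 + 36 − 8 + 1 = 53.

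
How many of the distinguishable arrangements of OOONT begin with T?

4

With the first slot taken by T, it remains to arrange the other 4 letters (OOON).
Those 4 letters have O appearing 3 times, giving (4)!/(3!) = 4.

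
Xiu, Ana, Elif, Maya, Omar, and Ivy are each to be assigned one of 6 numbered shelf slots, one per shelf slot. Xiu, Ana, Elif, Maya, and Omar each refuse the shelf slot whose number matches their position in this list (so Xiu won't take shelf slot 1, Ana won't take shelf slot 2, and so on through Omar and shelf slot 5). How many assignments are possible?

309

Let Aᵢ (for 1 ≤ i ≤ 5) be the placements that put person i in their forbidden shelf slot. Any j of these fix j positions, leaving (6−j)! ways to fill the rest, and there are C(5,j) ways to pick which j.
By inclusion–exclusion, the number of valid placements is Σ_{j=0}^{5} (−1)^j C(5,j)·(6−j)!.
Computing: 720 − 600 + 240 − 60 + 10 − 1 = 309.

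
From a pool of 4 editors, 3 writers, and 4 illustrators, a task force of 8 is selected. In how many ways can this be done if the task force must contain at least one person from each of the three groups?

With no constraint there are C(11,8) = 165 possible selections.
Subtract selections that omit an entire group: no editors → C(7,8) = 0; no writers → C(8,8) = 1; no illustrators → C(7,8) = 0.
Add back selections omitting two groups (i.e. drawn from a single group): C(4,8) + C(3,8) + C(4,8) = 0.
By inclusion–exclusion: 165 − 1 + 0 = 164.

164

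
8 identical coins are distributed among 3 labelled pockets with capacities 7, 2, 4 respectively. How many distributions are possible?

14

By stars and bars, unrestricted non-negative solutions to x_1+…+x_3 = 8 number C(8+2,2) = 45.
Subtract solutions that violate a single cap (substitute x_i' = x_i − (cap_i+1)): x_1 ≥ 8 gives C(2,2) = 1; x_2 ≥ 3 gives C(7,2) = 21; x_3 ≥ 5 gives C(5,2) = 10. Together 32.
Add back pairs where two caps are both exceeded: 0 + 0 + 1 = 1.
By inclusion–exclusion the count is 45 − 32 + 1 = 14.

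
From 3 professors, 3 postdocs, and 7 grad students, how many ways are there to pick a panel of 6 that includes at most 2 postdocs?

Split by how many postdocs are chosen (0 through 2).
Sum: C(3,0)·C(10,6) + C(3,1)·C(10,5) + C(3,2)·C(10,4) = 210 + 756 + 630 = 1596.

1596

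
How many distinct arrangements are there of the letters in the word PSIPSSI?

210

The 7 letters of PSIPSSI have repeats: I appearing twice, P appearing twice, and S appearing 3 times.
The number of distinct arrangements is 7!/(3!·2!·2!) = 5040/24 = 210.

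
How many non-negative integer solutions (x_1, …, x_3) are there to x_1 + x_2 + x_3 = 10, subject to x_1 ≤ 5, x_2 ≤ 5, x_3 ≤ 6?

26

By stars and bars, unrestricted non-negative solutions to x_1+…+x_3 = 10 number C(10+2,2) = 66.
Subtract solutions that violate a single cap (substitute x_i' = x_i − (cap_i+1)): x_1 ≥ 6 gives C(6,2) = 15; x_2 ≥ 6 gives C(6,2) = 15; x_3 ≥ 7 gives C(5,2) = 10. Together 40.
No two caps can be exceeded simultaneously, so the pair terms are all 0.
By inclusion–exclusion the count is 66 − 40 + 0 = 26.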